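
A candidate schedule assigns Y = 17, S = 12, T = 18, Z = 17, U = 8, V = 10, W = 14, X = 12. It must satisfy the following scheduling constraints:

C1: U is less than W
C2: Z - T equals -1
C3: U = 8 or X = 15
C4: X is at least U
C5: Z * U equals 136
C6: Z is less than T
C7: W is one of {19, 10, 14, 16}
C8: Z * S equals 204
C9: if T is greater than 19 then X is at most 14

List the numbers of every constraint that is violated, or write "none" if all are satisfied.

C1: U = 8, W = 14; 8 < 14  ✓
C2: Z - T = 17 - 18 = -1  ✓
C3: U = 8 = 8 (first disjunct)  ✓
C4: X = 12, U = 8; 12 ≥ 8  ✓
C5: Z * U = 17 * 8 = 136  ✓
C6: Z = 17, T = 18; 17 < 18  ✓
C7: W = 14 is in {19, 10, 14, 16}  ✓
C8: Z * S = 17 * 12 = 204  ✓
C9: T = 18, not > 19; antecedent false, conditional vacuously true  ✓

All constraints are satisfied.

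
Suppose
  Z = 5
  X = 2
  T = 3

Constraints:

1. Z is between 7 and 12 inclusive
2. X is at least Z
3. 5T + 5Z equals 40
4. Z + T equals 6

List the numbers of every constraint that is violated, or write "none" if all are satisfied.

1. Z = 5 is outside [7, 12] — violated.
2. X = 2, Z = 5; 2 < 5 (want ≥) — violated.
3. 5T + 5Z = 5(3) + 5(5) = 40 — satisfied.
4. Z + T = 5 + 3 = 8, not 6 — violated.

Constraints 1, 2, and 4 are violated.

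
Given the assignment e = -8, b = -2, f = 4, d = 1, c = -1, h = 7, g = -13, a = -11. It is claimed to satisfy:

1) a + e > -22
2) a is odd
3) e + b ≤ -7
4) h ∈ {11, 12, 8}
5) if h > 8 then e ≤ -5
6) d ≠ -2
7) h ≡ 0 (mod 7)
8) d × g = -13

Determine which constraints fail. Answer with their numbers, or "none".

1) a + e = -11 + (-8) = -19; -19 > -22  holds
2) a = -11 is odd  holds
3) e + b = -8 + (-2) = -10; -10 ≤ -7  holds
4) h = 7 is not in {11, 12, 8}  fails
5) h = 7, not > 8; antecedent false, conditional vacuously true  holds
6) d = 1, and 1 ≠ -2  holds
7) 7 mod 7 = 0  holds
8) d × g = 1 × (-13) = -13  holds

No — constraint 4 is not satisfied.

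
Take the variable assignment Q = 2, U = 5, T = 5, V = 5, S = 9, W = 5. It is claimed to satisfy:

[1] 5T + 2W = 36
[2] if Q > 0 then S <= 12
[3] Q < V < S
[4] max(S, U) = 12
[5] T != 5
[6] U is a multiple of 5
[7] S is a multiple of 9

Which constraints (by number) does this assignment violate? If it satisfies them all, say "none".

The assignment fails constraints 1, 4, and 5.

[1] 5T + 2W = 5(5) + 2(5) = 35, not 36 — fails.
[2] Q = 2 > 0, so we need S ≤ 12; S = 9 ≤ 12 — holds.
[3] values 2 < 5 < 9 — holds.
[4] max(9, 5) = 9, not 12 — fails.
[5] T = 5, but 5 is required to differ — fails.
[6] 5 / 5 = 1, so 5 divides 5 — holds.
[7] 9 / 9 = 1, so 9 divides 9 — holds.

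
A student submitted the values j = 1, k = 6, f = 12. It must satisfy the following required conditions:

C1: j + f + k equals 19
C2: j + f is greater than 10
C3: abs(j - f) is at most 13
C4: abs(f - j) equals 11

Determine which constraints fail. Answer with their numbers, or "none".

All constraints are satisfied.

C1: j + f + k = 1 + 12 + 6 = 19 — holds.
C2: j + f = 1 + 12 = 13; 13 > 10 — holds.
C3: abs(1 - 12) = 11; 11 ≤ 13 — holds.
C4: abs(12 - 1) = 11 — holds.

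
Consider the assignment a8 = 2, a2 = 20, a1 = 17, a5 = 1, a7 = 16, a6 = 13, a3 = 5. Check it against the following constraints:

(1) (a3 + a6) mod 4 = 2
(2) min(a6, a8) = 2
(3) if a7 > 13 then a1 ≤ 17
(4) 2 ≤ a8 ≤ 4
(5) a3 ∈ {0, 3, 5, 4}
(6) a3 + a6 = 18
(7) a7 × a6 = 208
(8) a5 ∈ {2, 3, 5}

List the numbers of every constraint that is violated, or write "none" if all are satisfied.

(1) a3 + a6 = 18; 18 mod 4 = 2  ✔
(2) min(13, 2) = 2  ✔
(3) a7 = 16 > 13, so we need a1 ≤ 17; a1 = 17 ≤ 17  ✔
(4) a8 = 2 lies in [2, 4]  ✔
(5) a3 = 5 is in {0, 3, 5, 4}  ✔
(6) a3 + a6 = 5 + 13 = 18  ✔
(7) a7 × a6 = 16 × 13 = 208  ✔
(8) a5 = 1 is not in {2, 3, 5}  ✘

The assignment fails constraint 8.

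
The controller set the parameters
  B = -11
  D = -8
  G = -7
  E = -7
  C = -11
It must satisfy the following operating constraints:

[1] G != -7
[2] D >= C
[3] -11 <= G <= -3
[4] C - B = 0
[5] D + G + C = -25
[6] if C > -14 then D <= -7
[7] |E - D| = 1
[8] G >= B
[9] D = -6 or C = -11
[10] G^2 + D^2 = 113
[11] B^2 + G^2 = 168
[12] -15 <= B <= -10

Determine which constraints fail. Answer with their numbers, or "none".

[1] G = -7, but -7 is required to differ — violated.
[2] D = -8, C = -11; -8 ≥ -11 — OK.
[3] G = -7 lies in [-11, -3] — OK.
[4] C - B = -11 - (-11) = 0 — OK.
[5] D + G + C = -8 + (-7) + (-11) = -26, not -25 — violated.
[6] C = -11 > -14, so we need D ≤ -7; D = -8 ≤ -7 — OK.
[7] |-7 - (-8)| = 1 — OK.
[8] G = -7, B = -11; -7 ≥ -11 — OK.
[9] D = -8 ≠ -6, but C = -11 = -11 (second disjunct) — OK.
[10] G^2 + D^2 = (-7)^2 + (-8)^2 = 49 + 64 = 113 — OK.
[11] B^2 + G^2 = (-11)^2 + (-7)^2 = 121 + 49 = 170, not 168 — violated.
[12] B = -11 lies in [-15, -10] — OK.

The assignment fails constraints 1, 5, and 11.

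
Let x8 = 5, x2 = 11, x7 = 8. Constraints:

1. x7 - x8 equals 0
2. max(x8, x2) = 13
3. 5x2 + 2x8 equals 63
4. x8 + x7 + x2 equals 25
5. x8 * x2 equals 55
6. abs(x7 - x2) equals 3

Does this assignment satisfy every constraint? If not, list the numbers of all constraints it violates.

Violated: 1, 2, 3, 4.

1. x7 - x8 = 8 - 5 = 3, not 0  ✘
2. max(5, 11) = 11, not 13  ✘
3. 5x2 + 2x8 = 5(11) + 2(5) = 65, not 63  ✘
4. x8 + x7 + x2 = 5 + 8 + 11 = 24, not 25  ✘
5. x8 * x2 = 5 * 11 = 55  ✔
6. abs(8 - 11) = 3  ✔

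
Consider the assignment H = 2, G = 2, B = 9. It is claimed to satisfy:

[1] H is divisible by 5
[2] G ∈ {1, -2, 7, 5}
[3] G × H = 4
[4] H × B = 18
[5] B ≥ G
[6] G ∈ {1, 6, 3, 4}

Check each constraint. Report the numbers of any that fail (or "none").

Constraints 1, 2, 6 are violated.

[1] 2 = 5×0 + 2, so 5 does not divide 2 — violated.
[2] G = 2 is not in {1, -2, 7, 5} — violated.
[3] G × H = 2 × 2 = 4 — satisfied.
[4] H × B = 2 × 9 = 18 — satisfied.
[5] B = 9, G = 2; 9 ≥ 2 — satisfied.
[6] G = 2 is not in {1, 6, 3, 4} — violated.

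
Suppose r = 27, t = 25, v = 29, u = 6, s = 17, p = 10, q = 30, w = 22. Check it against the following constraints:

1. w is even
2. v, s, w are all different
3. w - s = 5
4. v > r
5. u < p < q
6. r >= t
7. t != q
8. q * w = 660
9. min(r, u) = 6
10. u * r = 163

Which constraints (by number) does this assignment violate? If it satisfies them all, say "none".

The assignment fails constraint 10.

1. w = 22 is even — holds.
2. values 29, 17, 22 are pairwise distinct — holds.
3. w - s = 22 - 17 = 5 — holds.
4. v = 29, r = 27; 29 > 27 — holds.
5. values 6 < 10 < 30 — holds.
6. r = 27, t = 25; 27 ≥ 25 — holds.
7. t = 25, q = 30; distinct — holds.
8. q * w = 30 * 22 = 660 — holds.
9. min(27, 6) = 6 — holds.
10. u * r = 6 * 27 = 162, not 163 — fails.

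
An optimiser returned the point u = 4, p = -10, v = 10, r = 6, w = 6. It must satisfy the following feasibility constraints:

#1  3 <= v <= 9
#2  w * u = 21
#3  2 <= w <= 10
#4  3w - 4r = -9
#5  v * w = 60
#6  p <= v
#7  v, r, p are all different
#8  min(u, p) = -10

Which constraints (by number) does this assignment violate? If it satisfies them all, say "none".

The assignment fails constraints 1, 2, 4.

#1 v = 10 is outside [3, 9]  no
#2 w * u = 6 * 4 = 24, not 21  no
#3 w = 6 lies in [2, 10]  yes
#4 3w - 4r = 3(6) - 4(6) = -6, not -9  no
#5 v * w = 10 * 6 = 60  yes
#6 p = -10, v = 10; -10 ≤ 10  yes
#7 values 10, 6, -10 are pairwise distinct  yes
#8 min(4, -10) = -10  yes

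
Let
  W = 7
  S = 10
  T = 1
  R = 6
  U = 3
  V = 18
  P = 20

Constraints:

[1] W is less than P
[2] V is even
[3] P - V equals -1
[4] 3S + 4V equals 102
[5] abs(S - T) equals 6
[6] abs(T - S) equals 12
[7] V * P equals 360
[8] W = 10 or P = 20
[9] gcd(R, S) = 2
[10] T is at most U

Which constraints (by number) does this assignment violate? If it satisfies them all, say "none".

Violated: 3, 5, and 6.

[1] W = 7, P = 20; 7 < 20 — holds.
[2] V = 18 is even — holds.
[3] P - V = 20 - 18 = 2, not -1 — fails.
[4] 3S + 4V = 3(10) + 4(18) = 102 — holds.
[5] abs(10 - 1) = 9, not 6 — fails.
[6] abs(1 - 10) = 9, not 12 — fails.
[7] V * P = 18 * 20 = 360 — holds.
[8] W = 7 ≠ 10, but P = 20 = 20 (second disjunct) — holds.
[9] gcd(6, 10) = 2 — holds.
[10] T = 1, U = 3; 1 ≤ 3 — holds.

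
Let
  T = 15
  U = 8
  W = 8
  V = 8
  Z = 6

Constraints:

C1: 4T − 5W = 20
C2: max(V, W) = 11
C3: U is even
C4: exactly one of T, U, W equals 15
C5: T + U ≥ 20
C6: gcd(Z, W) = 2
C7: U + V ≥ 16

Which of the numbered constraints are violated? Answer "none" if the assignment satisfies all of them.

C1: 4T − 5W = 4(15) − 5(8) = 20 — satisfied.
C2: max(8, 8) = 8, not 11 — violated.
C3: U = 8 is even — satisfied.
C4: T=15, U=8, W=8; 1 of them equals 15 — satisfied.
C5: T + U = 15 + 8 = 23; 23 ≥ 20 — satisfied.
C6: gcd(6, 8) = 2 — satisfied.
C7: U + V = 8 + 8 = 16; 16 ≥ 16 — satisfied.

Violated: 2.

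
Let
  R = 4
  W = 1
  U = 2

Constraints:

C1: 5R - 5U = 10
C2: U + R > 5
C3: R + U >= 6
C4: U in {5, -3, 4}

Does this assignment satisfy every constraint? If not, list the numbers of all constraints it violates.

C1: 5R - 5U = 5(4) - 5(2) = 10  OK
C2: U + R = 2 + 4 = 6; 6 > 5  OK
C3: R + U = 4 + 2 = 6; 6 ≥ 6  OK
C4: U = 2 is not in {5, -3, 4}  FAIL

Constraint 4 does not hold.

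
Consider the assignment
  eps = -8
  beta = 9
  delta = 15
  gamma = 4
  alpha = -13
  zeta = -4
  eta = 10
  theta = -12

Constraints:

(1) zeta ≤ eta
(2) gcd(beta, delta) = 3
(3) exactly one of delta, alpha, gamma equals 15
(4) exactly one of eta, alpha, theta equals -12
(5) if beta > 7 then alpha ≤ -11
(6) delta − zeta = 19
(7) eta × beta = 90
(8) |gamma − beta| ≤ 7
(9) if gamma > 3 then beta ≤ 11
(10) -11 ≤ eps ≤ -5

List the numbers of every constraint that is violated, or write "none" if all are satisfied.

Yes — all constraints hold.

(1) zeta = -4, eta = 10; -4 ≤ 10  ✔
(2) gcd(9, 15) = 3  ✔
(3) delta=15, alpha=-13, gamma=4; 1 of them equals 15  ✔
(4) eta=10, alpha=-13, theta=-12; 1 of them equals -12  ✔
(5) beta = 9 > 7, so we need alpha ≤ -11; alpha = -13 ≤ -11  ✔
(6) delta − zeta = 15 − (-4) = 19  ✔
(7) eta × beta = 10 × 9 = 90  ✔
(8) |4 − 9| = 5; 5 ≤ 7  ✔
(9) gamma = 4 > 3, so we need beta ≤ 11; beta = 9 ≤ 11  ✔
(10) eps = -8 lies in [-11, -5]  ✔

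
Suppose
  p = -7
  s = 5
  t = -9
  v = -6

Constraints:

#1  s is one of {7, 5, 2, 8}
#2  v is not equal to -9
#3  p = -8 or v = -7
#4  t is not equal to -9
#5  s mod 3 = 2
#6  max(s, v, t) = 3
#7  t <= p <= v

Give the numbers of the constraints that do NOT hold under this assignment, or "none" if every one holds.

#1 s = 5 is in {7, 5, 2, 8} — holds.
#2 v = -6, and -6 ≠ -9 — holds.
#3 p = -7 ≠ -8 and v = -6 ≠ -7; both disjuncts false — fails.
#4 t = -9, but -9 is required to differ — fails.
#5 5 mod 3 = 2 — holds.
#6 max(5, -6, -9) = 5, not 3 — fails.
#7 values -9 <= -7 <= -6 — holds.

Constraints 3, 4, 6 are violated.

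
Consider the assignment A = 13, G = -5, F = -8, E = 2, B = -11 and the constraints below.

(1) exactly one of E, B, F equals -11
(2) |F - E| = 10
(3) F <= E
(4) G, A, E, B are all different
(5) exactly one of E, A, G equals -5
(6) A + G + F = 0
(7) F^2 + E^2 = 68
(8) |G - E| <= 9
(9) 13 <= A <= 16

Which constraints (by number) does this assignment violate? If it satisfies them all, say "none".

Yes — all constraints hold.

(1) E=2, B=-11, F=-8; 1 of them equals -11  yes
(2) |-8 - 2| = 10  yes
(3) F = -8, E = 2; -8 ≤ 2  yes
(4) values -5, 13, 2, -11 are pairwise distinct  yes
(5) E=2, A=13, G=-5; 1 of them equals -5  yes
(6) A + G + F = 13 + (-5) + (-8) = 0  yes
(7) F^2 + E^2 = (-8)^2 + 2^2 = 64 + 4 = 68  yes
(8) |-5 - 2| = 7; 7 ≤ 9  yes
(9) A = 13 lies in [13, 16]  yes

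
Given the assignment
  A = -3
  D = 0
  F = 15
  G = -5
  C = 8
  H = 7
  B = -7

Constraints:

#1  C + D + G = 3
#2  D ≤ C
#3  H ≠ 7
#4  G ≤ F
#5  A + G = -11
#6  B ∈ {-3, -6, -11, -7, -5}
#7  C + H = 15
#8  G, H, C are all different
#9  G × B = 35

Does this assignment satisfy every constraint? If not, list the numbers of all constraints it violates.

#1 C + D + G = 8 + 0 + (-5) = 3 — holds.
#2 D = 0, C = 8; 0 ≤ 8 — holds.
#3 H = 7, but 7 is required to differ — fails.
#4 G = -5, F = 15; -5 ≤ 15 — holds.
#5 A + G = -3 + (-5) = -8, not -11 — fails.
#6 B = -7 is in {-3, -6, -11, -7, -5} — holds.
#7 C + H = 8 + 7 = 15 — holds.
#8 values -5, 7, 8 are pairwise distinct — holds.
#9 G × B = -5 × (-7) = 35 — holds.

No — constraints 3, 5 are not satisfied.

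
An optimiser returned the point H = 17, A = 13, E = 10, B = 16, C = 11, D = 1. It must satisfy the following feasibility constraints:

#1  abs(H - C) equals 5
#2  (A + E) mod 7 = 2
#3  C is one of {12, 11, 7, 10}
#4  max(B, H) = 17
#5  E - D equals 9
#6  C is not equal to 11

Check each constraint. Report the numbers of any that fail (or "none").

The assignment fails constraints 1 and 6.

#1 abs(17 - 11) = 6, not 5 — violated.
#2 A + E = 23; 23 mod 7 = 2 — OK.
#3 C = 11 is in {12, 11, 7, 10} — OK.
#4 max(16, 17) = 17 — OK.
#5 E - D = 10 - 1 = 9 — OK.
#6 C = 11, but 11 is required to differ — violated.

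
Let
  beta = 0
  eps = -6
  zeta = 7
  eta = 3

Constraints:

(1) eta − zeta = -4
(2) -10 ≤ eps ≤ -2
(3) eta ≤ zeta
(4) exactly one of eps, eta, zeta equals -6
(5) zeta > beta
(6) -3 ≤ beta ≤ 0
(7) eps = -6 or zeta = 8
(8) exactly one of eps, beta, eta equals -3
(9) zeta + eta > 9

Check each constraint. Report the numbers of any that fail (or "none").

(1) eta − zeta = 3 − 7 = -4  holds
(2) eps = -6 lies in [-10, -2]  holds
(3) eta = 3, zeta = 7; 3 ≤ 7  holds
(4) eps=-6, eta=3, zeta=7; 1 of them equals -6  holds
(5) zeta = 7, beta = 0; 7 > 0  holds
(6) beta = 0 lies in [-3, 0]  holds
(7) eps = -6 = -6 (first disjunct)  holds
(8) eps=-6, beta=0, eta=3; 0 of them equal -3, not exactly one  fails
(9) zeta + eta = 7 + 3 = 10; 10 > 9  holds

Constraint 8 is violated.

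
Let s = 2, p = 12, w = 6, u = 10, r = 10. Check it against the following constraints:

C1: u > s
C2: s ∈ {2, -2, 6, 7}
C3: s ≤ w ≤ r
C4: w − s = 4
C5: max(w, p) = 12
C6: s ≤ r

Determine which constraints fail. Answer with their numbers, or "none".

Yes — all constraints hold.

C1: u = 10, s = 2; 10 > 2 — holds.
C2: s = 2 is in {2, -2, 6, 7} — holds.
C3: values 2 ≤ 6 ≤ 10 — holds.
C4: w − s = 6 − 2 = 4 — holds.
C5: max(6, 12) = 12 — holds.
C6: s = 2, r = 10; 2 ≤ 10 — holds.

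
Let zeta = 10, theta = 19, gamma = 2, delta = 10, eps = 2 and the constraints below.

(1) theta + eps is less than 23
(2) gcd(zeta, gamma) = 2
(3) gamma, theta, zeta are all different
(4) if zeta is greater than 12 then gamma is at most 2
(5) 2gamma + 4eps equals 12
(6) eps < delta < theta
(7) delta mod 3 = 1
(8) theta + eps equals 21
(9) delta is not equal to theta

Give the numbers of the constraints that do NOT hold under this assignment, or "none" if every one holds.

(1) theta + eps = 19 + 2 = 21; 21 < 23 — holds.
(2) gcd(10, 2) = 2 — holds.
(3) values 2, 19, 10 are pairwise distinct — holds.
(4) zeta = 10, not > 12; antecedent false, conditional vacuously true — holds.
(5) 2gamma + 4eps = 2(2) + 4(2) = 12 — holds.
(6) values 2 < 10 < 19 — holds.
(7) 10 mod 3 = 1 — holds.
(8) theta + eps = 19 + 2 = 21 — holds.
(9) delta = 10, theta = 19; distinct — holds.

The assignment satisfies every constraint.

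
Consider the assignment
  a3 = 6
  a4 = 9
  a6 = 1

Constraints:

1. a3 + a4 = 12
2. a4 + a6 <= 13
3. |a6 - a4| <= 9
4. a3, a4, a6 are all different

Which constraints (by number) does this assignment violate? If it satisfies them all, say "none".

1. a3 + a4 = 6 + 9 = 15, not 12  ✗
2. a4 + a6 = 9 + 1 = 10; 10 ≤ 13  ✓
3. |1 - 9| = 8; 8 ≤ 9  ✓
4. values 6, 9, 1 are pairwise distinct  ✓

Constraint 1 is violated.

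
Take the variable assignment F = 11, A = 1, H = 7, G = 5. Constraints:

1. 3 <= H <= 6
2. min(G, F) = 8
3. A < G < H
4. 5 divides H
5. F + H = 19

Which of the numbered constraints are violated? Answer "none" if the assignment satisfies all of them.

1. H = 7 is outside [3, 6]  ✘
2. min(5, 11) = 5, not 8  ✘
3. values 1 < 5 < 7  ✔
4. 7 = 5*1 + 2, so 5 does not divide 7  ✘
5. F + H = 11 + 7 = 18, not 19  ✘

Violated: 1, 2, 4, and 5.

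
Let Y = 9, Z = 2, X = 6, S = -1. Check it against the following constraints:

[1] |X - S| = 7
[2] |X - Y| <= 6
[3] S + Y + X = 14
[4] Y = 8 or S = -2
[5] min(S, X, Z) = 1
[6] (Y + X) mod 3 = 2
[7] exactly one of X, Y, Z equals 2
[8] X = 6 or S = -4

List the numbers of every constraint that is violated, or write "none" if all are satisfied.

[1] |6 - (-1)| = 7 — OK.
[2] |6 - 9| = 3; 3 ≤ 6 — OK.
[3] S + Y + X = -1 + 9 + 6 = 14 — OK.
[4] Y = 9 ≠ 8 and S = -1 ≠ -2; both disjuncts false — violated.
[5] min(-1, 6, 2) = -1, not 1 — violated.
[6] Y + X = 15; 15 mod 3 = 0, not 2 — violated.
[7] X=6, Y=9, Z=2; 1 of them equals 2 — OK.
[8] X = 6 = 6 (first disjunct) — OK.

Constraints 4, 5, and 6 do not hold.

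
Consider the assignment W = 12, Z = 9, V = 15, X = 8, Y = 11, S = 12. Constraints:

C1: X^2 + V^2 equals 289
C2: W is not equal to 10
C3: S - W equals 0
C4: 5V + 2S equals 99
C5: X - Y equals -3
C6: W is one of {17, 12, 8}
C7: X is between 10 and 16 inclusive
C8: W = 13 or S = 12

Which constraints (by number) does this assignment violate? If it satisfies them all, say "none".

No — constraint 7 is not satisfied.

C1: X^2 + V^2 = 8^2 + 15^2 = 64 + 225 = 289 — satisfied.
C2: W = 12, and 12 ≠ 10 — satisfied.
C3: S - W = 12 - 12 = 0 — satisfied.
C4: 5V + 2S = 5(15) + 2(12) = 99 — satisfied.
C5: X - Y = 8 - 11 = -3 — satisfied.
C6: W = 12 is in {17, 12, 8} — satisfied.
C7: X = 8 is outside [10, 16] — violated.
C8: W = 12 ≠ 13, but S = 12 = 12 (second disjunct) — satisfied.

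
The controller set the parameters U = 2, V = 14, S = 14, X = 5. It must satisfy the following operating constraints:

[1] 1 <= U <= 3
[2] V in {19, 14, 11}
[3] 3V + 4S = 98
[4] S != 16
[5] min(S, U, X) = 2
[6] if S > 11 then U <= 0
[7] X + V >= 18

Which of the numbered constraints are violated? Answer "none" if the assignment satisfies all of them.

[1] U = 2 lies in [1, 3] — OK.
[2] V = 14 is in {19, 14, 11} — OK.
[3] 3V + 4S = 3(14) + 4(14) = 98 — OK.
[4] S = 14, and 14 ≠ 16 — OK.
[5] min(14, 2, 5) = 2 — OK.
[6] S = 14 > 11, so we need U ≤ 0; but U = 2 > 0 — violated.
[7] X + V = 5 + 14 = 19; 19 ≥ 18 — OK.

Constraint 6 does not hold.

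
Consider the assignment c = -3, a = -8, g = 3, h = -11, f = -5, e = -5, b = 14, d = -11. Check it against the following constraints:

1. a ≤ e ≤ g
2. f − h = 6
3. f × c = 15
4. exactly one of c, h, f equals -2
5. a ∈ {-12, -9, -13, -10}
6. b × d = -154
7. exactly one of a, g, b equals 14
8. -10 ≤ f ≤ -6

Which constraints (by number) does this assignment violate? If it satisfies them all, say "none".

1. values -8 ≤ -5 ≤ 3 — holds.
2. f − h = -5 − (-11) = 6 — holds.
3. f × c = -5 × (-3) = 15 — holds.
4. c=-3, h=-11, f=-5; 0 of them equal -2, not exactly one — does not hold.
5. a = -8 is not in {-12, -9, -13, -10} — does not hold.
6. b × d = 14 × (-11) = -154 — holds.
7. a=-8, g=3, b=14; 1 of them equals 14 — holds.
8. f = -5 is outside [-10, -6] — does not hold.

Violated: 4, 5, and 8.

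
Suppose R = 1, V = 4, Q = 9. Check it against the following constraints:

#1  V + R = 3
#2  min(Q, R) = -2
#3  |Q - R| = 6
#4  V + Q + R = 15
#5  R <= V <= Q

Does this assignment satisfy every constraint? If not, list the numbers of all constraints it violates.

Constraints 1, 2, 3, 4 are violated.

#1 V + R = 4 + 1 = 5, not 3 — violated.
#2 min(9, 1) = 1, not -2 — violated.
#3 |9 - 1| = 8, not 6 — violated.
#4 V + Q + R = 4 + 9 + 1 = 14, not 15 — violated.
#5 values 1 <= 4 <= 9 — OK.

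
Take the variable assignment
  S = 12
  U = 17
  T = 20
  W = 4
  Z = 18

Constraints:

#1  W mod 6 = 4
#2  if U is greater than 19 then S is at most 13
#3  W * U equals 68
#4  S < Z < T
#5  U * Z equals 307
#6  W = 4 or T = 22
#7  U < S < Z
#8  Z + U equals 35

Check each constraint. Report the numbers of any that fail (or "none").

No — constraints 5, 7 are not satisfied.

#1 4 mod 6 = 4  true
#2 U = 17, not > 19; antecedent false, conditional vacuously true  true
#3 W * U = 4 * 17 = 68  true
#4 values 12 < 18 < 20  true
#5 U * Z = 17 * 18 = 306, not 307  false
#6 W = 4 = 4 (first disjunct)  true
#7 values 17, 12, 18; U = 17 is not < S = 12  false
#8 Z + U = 18 + 17 = 35  true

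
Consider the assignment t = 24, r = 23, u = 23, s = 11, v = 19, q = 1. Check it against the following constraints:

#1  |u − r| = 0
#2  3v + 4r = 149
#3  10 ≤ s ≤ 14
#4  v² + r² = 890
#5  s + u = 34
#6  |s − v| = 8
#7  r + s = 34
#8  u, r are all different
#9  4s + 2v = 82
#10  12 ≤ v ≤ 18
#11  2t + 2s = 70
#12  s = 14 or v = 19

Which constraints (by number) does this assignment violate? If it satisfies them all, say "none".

Constraints 8 and 10 do not hold.

#1 |23 − 23| = 0 — OK.
#2 3v + 4r = 3(19) + 4(23) = 149 — OK.
#3 s = 11 lies in [10, 14] — OK.
#4 v² + r² = 19² + 23² = 361 + 529 = 890 — OK.
#5 s + u = 11 + 23 = 34 — OK.
#6 |11 − 19| = 8 — OK.
#7 r + s = 23 + 11 = 34 — OK.
#8 u = r = 23, not all different — violated.
#9 4s + 2v = 4(11) + 2(19) = 82 — OK.
#10 v = 19 is outside [12, 18] — violated.
#11 2t + 2s = 2(24) + 2(11) = 70 — OK.
#12 s = 11 ≠ 14, but v = 19 = 19 (second disjunct) — OK.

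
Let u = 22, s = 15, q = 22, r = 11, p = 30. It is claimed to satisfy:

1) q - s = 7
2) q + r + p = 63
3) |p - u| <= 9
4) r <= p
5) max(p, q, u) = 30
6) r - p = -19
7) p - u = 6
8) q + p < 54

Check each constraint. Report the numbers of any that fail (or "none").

No — constraint 7 is not satisfied.

1) q - s = 22 - 15 = 7  ✓
2) q + r + p = 22 + 11 + 30 = 63  ✓
3) |30 - 22| = 8; 8 ≤ 9  ✓
4) r = 11, p = 30; 11 ≤ 30  ✓
5) max(30, 22, 22) = 30  ✓
6) r - p = 11 - 30 = -19  ✓
7) p - u = 30 - 22 = 8, not 6  ✗
8) q + p = 22 + 30 = 52; 52 < 54  ✓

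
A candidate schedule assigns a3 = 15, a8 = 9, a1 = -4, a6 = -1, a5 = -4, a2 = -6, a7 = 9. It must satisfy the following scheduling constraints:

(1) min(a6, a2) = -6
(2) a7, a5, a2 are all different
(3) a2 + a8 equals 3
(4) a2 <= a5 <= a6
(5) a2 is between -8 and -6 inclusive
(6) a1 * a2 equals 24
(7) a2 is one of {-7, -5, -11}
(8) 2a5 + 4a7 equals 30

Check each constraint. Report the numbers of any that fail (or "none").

(1) min(-1, -6) = -6 — OK.
(2) values 9, -4, -6 are pairwise distinct — OK.
(3) a2 + a8 = -6 + 9 = 3 — OK.
(4) values -6 <= -4 <= -1 — OK.
(5) a2 = -6 lies in [-8, -6] — OK.
(6) a1 * a2 = -4 * (-6) = 24 — OK.
(7) a2 = -6 is not in {-7, -5, -11} — violated.
(8) 2a5 + 4a7 = 2(-4) + 4(9) = 28, not 30 — violated.

Constraints 7, 8 are violated.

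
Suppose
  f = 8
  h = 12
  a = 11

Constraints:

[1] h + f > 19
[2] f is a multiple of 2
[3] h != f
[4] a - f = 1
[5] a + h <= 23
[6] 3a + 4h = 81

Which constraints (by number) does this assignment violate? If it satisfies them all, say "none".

[1] h + f = 12 + 8 = 20; 20 > 19 — holds.
[2] 8 / 2 = 4, so 2 divides 8 — holds.
[3] h = 12, f = 8; distinct — holds.
[4] a - f = 11 - 8 = 3, not 1 — fails.
[5] a + h = 11 + 12 = 23; 23 ≤ 23 — holds.
[6] 3a + 4h = 3(11) + 4(12) = 81 — holds.

Constraint 4 is violated.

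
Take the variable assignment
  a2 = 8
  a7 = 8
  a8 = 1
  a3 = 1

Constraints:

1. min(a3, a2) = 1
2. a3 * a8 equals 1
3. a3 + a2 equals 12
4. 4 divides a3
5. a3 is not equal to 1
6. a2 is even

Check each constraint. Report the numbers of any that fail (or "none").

Constraints 3, 4, 5 do not hold.

1. min(1, 8) = 1 — satisfied.
2. a3 * a8 = 1 * 1 = 1 — satisfied.
3. a3 + a2 = 1 + 8 = 9, not 12 — violated.
4. 1 = 4*0 + 1, so 4 does not divide 1 — violated.
5. a3 = 1, but 1 is required to differ — violated.
6. a2 = 8 is even — satisfied.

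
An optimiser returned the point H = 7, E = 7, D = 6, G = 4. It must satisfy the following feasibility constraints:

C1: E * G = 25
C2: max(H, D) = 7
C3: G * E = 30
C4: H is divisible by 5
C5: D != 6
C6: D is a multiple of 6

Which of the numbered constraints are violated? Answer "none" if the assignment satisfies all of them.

C1: E * G = 7 * 4 = 28, not 25  false
C2: max(7, 6) = 7  true
C3: G * E = 4 * 7 = 28, not 30  false
C4: 7 = 5*1 + 2, so 5 does not divide 7  false
C5: D = 6, but 6 is required to differ  false
C6: 6 / 6 = 1, so 6 divides 6  true

Violated: 1, 3, 4, 5.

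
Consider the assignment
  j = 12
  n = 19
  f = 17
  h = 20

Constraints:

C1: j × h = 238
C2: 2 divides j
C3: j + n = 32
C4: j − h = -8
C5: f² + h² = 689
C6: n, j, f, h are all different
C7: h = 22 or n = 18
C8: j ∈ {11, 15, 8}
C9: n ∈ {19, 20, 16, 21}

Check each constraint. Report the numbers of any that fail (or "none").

Constraints 1, 3, 7, 8 do not hold.

C1: j × h = 12 × 20 = 240, not 238 — violated.
C2: 12 / 2 = 6, so 2 divides 12 — OK.
C3: j + n = 12 + 19 = 31, not 32 — violated.
C4: j − h = 12 − 20 = -8 — OK.
C5: f² + h² = 17² + 20² = 289 + 400 = 689 — OK.
C6: values 19, 12, 17, 20 are pairwise distinct — OK.
C7: h = 20 ≠ 22 and n = 19 ≠ 18; both disjuncts false — violated.
C8: j = 12 is not in {11, 15, 8} — violated.
C9: n = 19 is in {19, 20, 16, 21} — OK.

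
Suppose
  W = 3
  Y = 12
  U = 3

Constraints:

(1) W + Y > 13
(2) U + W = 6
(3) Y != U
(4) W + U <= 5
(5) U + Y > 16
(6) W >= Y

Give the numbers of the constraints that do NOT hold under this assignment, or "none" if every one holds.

Constraints 4, 5, and 6 are violated.

(1) W + Y = 3 + 12 = 15; 15 > 13  ✓
(2) U + W = 3 + 3 = 6  ✓
(3) Y = 12, U = 3; distinct  ✓
(4) W + U = 3 + 3 = 6; 6 > 5, bound 5 not met  ✗
(5) U + Y = 3 + 12 = 15; 15 ≤ 16, bound 16 not met  ✗
(6) W = 3, Y = 12; 3 < 12 (want ≥)  ✗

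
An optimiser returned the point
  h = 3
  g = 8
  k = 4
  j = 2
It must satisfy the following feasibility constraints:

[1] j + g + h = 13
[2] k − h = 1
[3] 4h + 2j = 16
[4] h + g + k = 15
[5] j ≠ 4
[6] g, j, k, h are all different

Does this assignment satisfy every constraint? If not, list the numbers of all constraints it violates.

[1] j + g + h = 2 + 8 + 3 = 13 — satisfied.
[2] k − h = 4 − 3 = 1 — satisfied.
[3] 4h + 2j = 4(3) + 2(2) = 16 — satisfied.
[4] h + g + k = 3 + 8 + 4 = 15 — satisfied.
[5] j = 2, and 2 ≠ 4 — satisfied.
[6] values 8, 2, 4, 3 are pairwise distinct — satisfied.

All constraints are satisfied.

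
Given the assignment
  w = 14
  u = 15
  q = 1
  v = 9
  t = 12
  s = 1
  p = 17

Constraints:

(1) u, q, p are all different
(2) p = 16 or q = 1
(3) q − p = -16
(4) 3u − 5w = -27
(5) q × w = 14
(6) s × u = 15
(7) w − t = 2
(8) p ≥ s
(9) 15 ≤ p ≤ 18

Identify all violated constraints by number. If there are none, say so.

Constraint 4 is violated.

(1) values 15, 1, 17 are pairwise distinct  holds
(2) p = 17 ≠ 16, but q = 1 = 1 (second disjunct)  holds
(3) q − p = 1 − 17 = -16  holds
(4) 3u − 5w = 3(15) − 5(14) = -25, not -27  fails
(5) q × w = 1 × 14 = 14  holds
(6) s × u = 1 × 15 = 15  holds
(7) w − t = 14 − 12 = 2  holds
(8) p = 17, s = 1; 17 ≥ 1  holds
(9) p = 17 lies in [15, 18]  holds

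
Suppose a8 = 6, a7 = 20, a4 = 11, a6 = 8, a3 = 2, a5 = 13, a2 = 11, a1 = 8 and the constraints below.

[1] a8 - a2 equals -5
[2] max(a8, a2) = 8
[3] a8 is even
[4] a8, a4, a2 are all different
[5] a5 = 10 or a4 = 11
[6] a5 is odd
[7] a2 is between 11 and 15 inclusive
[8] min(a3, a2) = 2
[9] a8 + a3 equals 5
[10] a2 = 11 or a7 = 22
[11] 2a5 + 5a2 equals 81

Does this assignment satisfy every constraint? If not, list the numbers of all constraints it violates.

Violated: 2, 4, and 9.

[1] a8 - a2 = 6 - 11 = -5 — holds.
[2] max(6, 11) = 11, not 8 — fails.
[3] a8 = 6 is even — holds.
[4] a4 = a2 = 11, not all different — fails.
[5] a5 = 13 ≠ 10, but a4 = 11 = 11 (second disjunct) — holds.
[6] a5 = 13 is odd — holds.
[7] a2 = 11 lies in [11, 15] — holds.
[8] min(2, 11) = 2 — holds.
[9] a8 + a3 = 6 + 2 = 8, not 5 — fails.
[10] a2 = 11 = 11 (first disjunct) — holds.
[11] 2a5 + 5a2 = 2(13) + 5(11) = 81 — holds.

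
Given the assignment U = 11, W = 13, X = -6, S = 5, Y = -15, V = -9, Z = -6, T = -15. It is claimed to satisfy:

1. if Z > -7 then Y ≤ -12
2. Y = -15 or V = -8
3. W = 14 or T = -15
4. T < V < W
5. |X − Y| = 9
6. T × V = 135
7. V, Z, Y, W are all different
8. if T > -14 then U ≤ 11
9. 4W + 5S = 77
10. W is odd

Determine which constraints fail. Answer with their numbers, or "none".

None — every constraint holds.

1. Z = -6 > -7, so we need Y ≤ -12; Y = -15 ≤ -12 — OK.
2. Y = -15 = -15 (first disjunct) — OK.
3. W = 13 ≠ 14, but T = -15 = -15 (second disjunct) — OK.
4. values -15 < -9 < 13 — OK.
5. |-6 − (-15)| = 9 — OK.
6. T × V = -15 × (-9) = 135 — OK.
7. values -9, -6, -15, 13 are pairwise distinct — OK.
8. T = -15, not > -14; antecedent false, conditional vacuously true — OK.
9. 4W + 5S = 4(13) + 5(5) = 77 — OK.
10. W = 13 is odd — OK.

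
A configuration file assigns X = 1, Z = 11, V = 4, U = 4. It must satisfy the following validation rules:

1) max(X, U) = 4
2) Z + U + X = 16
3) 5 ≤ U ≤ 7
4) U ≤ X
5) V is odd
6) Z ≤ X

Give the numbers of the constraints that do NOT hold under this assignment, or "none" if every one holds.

Constraints 3, 4, 5, and 6 are violated.

1) max(1, 4) = 4  holds
2) Z + U + X = 11 + 4 + 1 = 16  holds
3) U = 4 is outside [5, 7]  fails
4) U = 4, X = 1; 4 > 1 (want ≤)  fails
5) V = 4 is even  fails
6) Z = 11, X = 1; 11 > 1 (want ≤)  fails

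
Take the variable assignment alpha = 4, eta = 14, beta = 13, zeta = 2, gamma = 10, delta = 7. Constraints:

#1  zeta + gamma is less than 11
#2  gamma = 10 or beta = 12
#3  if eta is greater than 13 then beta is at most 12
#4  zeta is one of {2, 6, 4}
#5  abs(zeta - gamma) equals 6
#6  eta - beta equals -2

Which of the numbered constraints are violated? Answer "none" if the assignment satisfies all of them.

#1 zeta + gamma = 2 + 10 = 12; 12 ≥ 11, bound 11 not met  ✘
#2 gamma = 10 = 10 (first disjunct)  ✔
#3 eta = 14 > 13, so we need beta ≤ 12; but beta = 13 > 12  ✘
#4 zeta = 2 is in {2, 6, 4}  ✔
#5 abs(2 - 10) = 8, not 6  ✘
#6 eta - beta = 14 - 13 = 1, not -2  ✘

No — constraints 1, 3, 5, 6 are not satisfied.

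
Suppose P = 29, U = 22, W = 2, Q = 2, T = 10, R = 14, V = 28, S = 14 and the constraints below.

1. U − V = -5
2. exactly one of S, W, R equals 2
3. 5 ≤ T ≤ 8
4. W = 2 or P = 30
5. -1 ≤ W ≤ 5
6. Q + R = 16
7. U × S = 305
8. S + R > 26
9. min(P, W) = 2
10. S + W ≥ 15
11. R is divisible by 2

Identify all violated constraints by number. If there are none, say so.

1. U − V = 22 − 28 = -6, not -5  ✗
2. S=14, W=2, R=14; 1 of them equals 2  ✓
3. T = 10 is outside [5, 8]  ✗
4. W = 2 = 2 (first disjunct)  ✓
5. W = 2 lies in [-1, 5]  ✓
6. Q + R = 2 + 14 = 16  ✓
7. U × S = 22 × 14 = 308, not 305  ✗
8. S + R = 14 + 14 = 28; 28 > 26  ✓
9. min(29, 2) = 2  ✓
10. S + W = 14 + 2 = 16; 16 ≥ 15  ✓
11. 14 / 2 = 7, so 2 divides 14  ✓

Violated: 1, 3, and 7.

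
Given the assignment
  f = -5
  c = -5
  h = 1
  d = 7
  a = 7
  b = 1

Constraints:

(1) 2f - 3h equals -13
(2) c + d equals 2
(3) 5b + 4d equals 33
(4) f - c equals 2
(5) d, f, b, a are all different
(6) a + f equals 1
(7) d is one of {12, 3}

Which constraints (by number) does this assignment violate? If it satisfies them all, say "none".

Constraints 4, 5, 6, 7 do not hold.

(1) 2f - 3h = 2(-5) - 3(1) = -13 — holds.
(2) c + d = -5 + 7 = 2 — holds.
(3) 5b + 4d = 5(1) + 4(7) = 33 — holds.
(4) f - c = -5 - (-5) = 0, not 2 — fails.
(5) d = a = 7, not all different — fails.
(6) a + f = 7 + (-5) = 2, not 1 — fails.
(7) d = 7 is not in {12, 3} — fails.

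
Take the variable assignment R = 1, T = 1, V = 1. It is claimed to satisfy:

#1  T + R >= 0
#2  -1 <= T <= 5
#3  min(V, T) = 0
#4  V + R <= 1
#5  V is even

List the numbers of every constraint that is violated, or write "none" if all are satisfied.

Constraints 3, 4, 5 do not hold.

#1 T + R = 1 + 1 = 2; 2 ≥ 0 — OK.
#2 T = 1 lies in [-1, 5] — OK.
#3 min(1, 1) = 1, not 0 — violated.
#4 V + R = 1 + 1 = 2; 2 > 1, bound 1 not met — violated.
#5 V = 1 is odd — violated.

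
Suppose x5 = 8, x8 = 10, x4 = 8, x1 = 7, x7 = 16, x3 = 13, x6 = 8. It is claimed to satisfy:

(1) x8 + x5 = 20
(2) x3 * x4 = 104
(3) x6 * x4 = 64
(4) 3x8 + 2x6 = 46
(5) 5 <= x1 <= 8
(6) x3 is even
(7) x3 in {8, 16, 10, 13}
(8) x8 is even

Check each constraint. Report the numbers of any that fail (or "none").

(1) x8 + x5 = 10 + 8 = 18, not 20 — does not hold.
(2) x3 * x4 = 13 * 8 = 104 — holds.
(3) x6 * x4 = 8 * 8 = 64 — holds.
(4) 3x8 + 2x6 = 3(10) + 2(8) = 46 — holds.
(5) x1 = 7 lies in [5, 8] — holds.
(6) x3 = 13 is odd — does not hold.
(7) x3 = 13 is in {8, 16, 10, 13} — holds.
(8) x8 = 10 is even — holds.

Constraints 1, 6 do not hold.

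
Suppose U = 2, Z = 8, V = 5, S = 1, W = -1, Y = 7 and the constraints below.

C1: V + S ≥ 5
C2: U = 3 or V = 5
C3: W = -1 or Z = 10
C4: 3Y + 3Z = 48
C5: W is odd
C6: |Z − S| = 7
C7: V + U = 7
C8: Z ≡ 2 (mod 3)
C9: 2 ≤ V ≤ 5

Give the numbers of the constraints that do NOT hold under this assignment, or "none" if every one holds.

C1: V + S = 5 + 1 = 6; 6 ≥ 5 — holds.
C2: U = 2 ≠ 3, but V = 5 = 5 (second disjunct) — holds.
C3: W = -1 = -1 (first disjunct) — holds.
C4: 3Y + 3Z = 3(7) + 3(8) = 45, not 48 — fails.
C5: W = -1 is odd — holds.
C6: |8 − 1| = 7 — holds.
C7: V + U = 5 + 2 = 7 — holds.
C8: 8 mod 3 = 2 — holds.
C9: V = 5 lies in [2, 5] — holds.

Constraint 4 does not hold.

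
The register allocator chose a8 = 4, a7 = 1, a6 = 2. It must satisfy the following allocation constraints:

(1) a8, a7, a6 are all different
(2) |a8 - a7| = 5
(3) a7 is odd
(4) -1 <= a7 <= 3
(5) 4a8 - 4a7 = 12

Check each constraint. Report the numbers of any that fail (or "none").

Constraint 2 does not hold.

(1) values 4, 1, 2 are pairwise distinct — OK.
(2) |4 - 1| = 3, not 5 — violated.
(3) a7 = 1 is odd — OK.
(4) a7 = 1 lies in [-1, 3] — OK.
(5) 4a8 - 4a7 = 4(4) - 4(1) = 12 — OK.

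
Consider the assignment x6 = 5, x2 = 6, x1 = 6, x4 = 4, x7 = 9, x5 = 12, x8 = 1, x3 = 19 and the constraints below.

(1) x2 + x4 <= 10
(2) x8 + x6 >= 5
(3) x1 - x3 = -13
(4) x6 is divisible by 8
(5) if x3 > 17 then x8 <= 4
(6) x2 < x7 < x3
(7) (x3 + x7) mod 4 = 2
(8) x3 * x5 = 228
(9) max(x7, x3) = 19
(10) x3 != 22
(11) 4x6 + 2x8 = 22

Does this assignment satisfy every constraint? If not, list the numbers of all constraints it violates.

(1) x2 + x4 = 6 + 4 = 10; 10 ≤ 10  holds
(2) x8 + x6 = 1 + 5 = 6; 6 ≥ 5  holds
(3) x1 - x3 = 6 - 19 = -13  holds
(4) 5 = 8*0 + 5, so 8 does not divide 5  fails
(5) x3 = 19 > 17, so we need x8 ≤ 4; x8 = 1 ≤ 4  holds
(6) values 6 < 9 < 19  holds
(7) x3 + x7 = 28; 28 mod 4 = 0, not 2  fails
(8) x3 * x5 = 19 * 12 = 228  holds
(9) max(9, 19) = 19  holds
(10) x3 = 19, and 19 ≠ 22  holds
(11) 4x6 + 2x8 = 4(5) + 2(1) = 22  holds

Violated: 4 and 7.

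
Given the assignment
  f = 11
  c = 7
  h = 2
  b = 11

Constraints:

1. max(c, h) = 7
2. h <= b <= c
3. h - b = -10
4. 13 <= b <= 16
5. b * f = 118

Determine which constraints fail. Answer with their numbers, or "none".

Constraints 2, 3, 4, 5 are violated.

1. max(7, 2) = 7  yes
2. values 2, 11, 7; b = 11 is not <= c = 7  no
3. h - b = 2 - 11 = -9, not -10  no
4. b = 11 is outside [13, 16]  no
5. b * f = 11 * 11 = 121, not 118  no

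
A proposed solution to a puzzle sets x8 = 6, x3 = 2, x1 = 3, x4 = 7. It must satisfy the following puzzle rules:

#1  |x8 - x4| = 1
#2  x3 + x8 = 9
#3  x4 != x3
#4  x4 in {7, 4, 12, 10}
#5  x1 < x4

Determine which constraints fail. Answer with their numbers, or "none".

#1 |6 - 7| = 1 — holds.
#2 x3 + x8 = 2 + 6 = 8, not 9 — does not hold.
#3 x4 = 7, x3 = 2; distinct — holds.
#4 x4 = 7 is in {7, 4, 12, 10} — holds.
#5 x1 = 3, x4 = 7; 3 < 7 — holds.

No — constraint 2 is not satisfied.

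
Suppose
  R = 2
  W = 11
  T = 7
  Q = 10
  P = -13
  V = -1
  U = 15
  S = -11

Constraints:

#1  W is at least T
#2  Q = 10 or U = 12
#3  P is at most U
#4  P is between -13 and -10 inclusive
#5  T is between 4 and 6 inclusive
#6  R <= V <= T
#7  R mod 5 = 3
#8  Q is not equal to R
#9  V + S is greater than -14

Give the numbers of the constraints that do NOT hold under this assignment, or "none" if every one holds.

The assignment fails constraints 5, 6, 7.

#1 W = 11, T = 7; 11 ≥ 7  holds
#2 Q = 10 = 10 (first disjunct)  holds
#3 P = -13, U = 15; -13 ≤ 15  holds
#4 P = -13 lies in [-13, -10]  holds
#5 T = 7 is outside [4, 6]  fails
#6 values 2, -1, 7; R = 2 is not <= V = -1  fails
#7 2 mod 5 = 2, not 3  fails
#8 Q = 10, R = 2; distinct  holds
#9 V + S = -1 + (-11) = -12; -12 > -14  holds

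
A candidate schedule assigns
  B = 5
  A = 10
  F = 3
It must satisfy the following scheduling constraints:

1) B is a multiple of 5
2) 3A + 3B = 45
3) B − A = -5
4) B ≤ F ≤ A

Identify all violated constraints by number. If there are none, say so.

1) 5 / 5 = 1, so 5 divides 5  ✔
2) 3A + 3B = 3(10) + 3(5) = 45  ✔
3) B − A = 5 − 10 = -5  ✔
4) values 5, 3, 10; B = 5 is not ≤ F = 3  ✘

Violated: 4.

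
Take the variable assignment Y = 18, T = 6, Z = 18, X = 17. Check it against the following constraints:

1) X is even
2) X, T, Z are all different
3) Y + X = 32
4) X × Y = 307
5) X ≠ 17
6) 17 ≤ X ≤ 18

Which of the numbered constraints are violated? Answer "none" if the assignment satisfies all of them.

Violated: 1, 3, 4, and 5.

1) X = 17 is odd — does not hold.
2) values 17, 6, 18 are pairwise distinct — holds.
3) Y + X = 18 + 17 = 35, not 32 — does not hold.
4) X × Y = 17 × 18 = 306, not 307 — does not hold.
5) X = 17, but 17 is required to differ — does not hold.
6) X = 17 lies in [17, 18] — holds.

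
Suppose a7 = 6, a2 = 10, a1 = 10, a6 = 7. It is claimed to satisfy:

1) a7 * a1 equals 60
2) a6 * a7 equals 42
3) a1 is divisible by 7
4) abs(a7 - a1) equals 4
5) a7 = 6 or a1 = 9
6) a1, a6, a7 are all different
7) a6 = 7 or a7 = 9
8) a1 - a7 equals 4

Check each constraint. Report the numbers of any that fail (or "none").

Constraint 3 is violated.

1) a7 * a1 = 6 * 10 = 60  yes
2) a6 * a7 = 7 * 6 = 42  yes
3) 10 = 7*1 + 3, so 7 does not divide 10  no
4) abs(6 - 10) = 4  yes
5) a7 = 6 = 6 (first disjunct)  yes
6) values 10, 7, 6 are pairwise distinct  yes
7) a6 = 7 = 7 (first disjunct)  yes
8) a1 - a7 = 10 - 6 = 4  yes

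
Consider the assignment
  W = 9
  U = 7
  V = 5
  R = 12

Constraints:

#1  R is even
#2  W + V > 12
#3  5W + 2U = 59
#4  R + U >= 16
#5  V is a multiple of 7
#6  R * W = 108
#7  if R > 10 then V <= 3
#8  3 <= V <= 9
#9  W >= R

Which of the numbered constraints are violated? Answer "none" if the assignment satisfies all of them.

#1 R = 12 is even  ✔
#2 W + V = 9 + 5 = 14; 14 > 12  ✔
#3 5W + 2U = 5(9) + 2(7) = 59  ✔
#4 R + U = 12 + 7 = 19; 19 ≥ 16  ✔
#5 5 = 7*0 + 5, so 7 does not divide 5  ✘
#6 R * W = 12 * 9 = 108  ✔
#7 R = 12 > 10, so we need V ≤ 3; but V = 5 > 3  ✘
#8 V = 5 lies in [3, 9]  ✔
#9 W = 9, R = 12; 9 < 12 (want ≥)  ✘

The assignment fails constraints 5, 7, 9.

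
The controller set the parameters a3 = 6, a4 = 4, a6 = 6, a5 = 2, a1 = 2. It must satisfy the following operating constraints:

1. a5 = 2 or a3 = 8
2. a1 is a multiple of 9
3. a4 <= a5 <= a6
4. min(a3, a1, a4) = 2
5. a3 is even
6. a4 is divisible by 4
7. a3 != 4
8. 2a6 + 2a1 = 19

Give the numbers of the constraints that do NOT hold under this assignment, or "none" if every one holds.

Violated: 2, 3, and 8.

1. a5 = 2 = 2 (first disjunct) — satisfied.
2. 2 = 9*0 + 2, so 9 does not divide 2 — violated.
3. values 4, 2, 6; a4 = 4 is not <= a5 = 2 — violated.
4. min(6, 2, 4) = 2 — satisfied.
5. a3 = 6 is even — satisfied.
6. 4 / 4 = 1, so 4 divides 4 — satisfied.
7. a3 = 6, and 6 ≠ 4 — satisfied.
8. 2a6 + 2a1 = 2(6) + 2(2) = 16, not 19 — violated.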